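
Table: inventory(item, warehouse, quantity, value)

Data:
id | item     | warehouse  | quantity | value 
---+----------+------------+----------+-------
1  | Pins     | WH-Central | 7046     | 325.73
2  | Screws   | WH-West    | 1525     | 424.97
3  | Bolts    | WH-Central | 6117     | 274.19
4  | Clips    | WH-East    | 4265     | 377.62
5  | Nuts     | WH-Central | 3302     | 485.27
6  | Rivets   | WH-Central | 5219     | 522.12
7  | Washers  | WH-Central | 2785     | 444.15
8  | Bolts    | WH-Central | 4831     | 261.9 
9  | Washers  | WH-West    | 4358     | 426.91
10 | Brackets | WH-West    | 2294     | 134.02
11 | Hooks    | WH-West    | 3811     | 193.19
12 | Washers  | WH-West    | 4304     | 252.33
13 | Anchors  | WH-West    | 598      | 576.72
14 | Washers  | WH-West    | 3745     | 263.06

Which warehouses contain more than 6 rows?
SELECT warehouse, COUNT(*) as cnt
FROM inventory
GROUP BY warehouse
HAVING COUNT(*) > 6

Result:
  WH-West: 7

Note: HAVING filters groups after aggregation, WHERE filters rows before.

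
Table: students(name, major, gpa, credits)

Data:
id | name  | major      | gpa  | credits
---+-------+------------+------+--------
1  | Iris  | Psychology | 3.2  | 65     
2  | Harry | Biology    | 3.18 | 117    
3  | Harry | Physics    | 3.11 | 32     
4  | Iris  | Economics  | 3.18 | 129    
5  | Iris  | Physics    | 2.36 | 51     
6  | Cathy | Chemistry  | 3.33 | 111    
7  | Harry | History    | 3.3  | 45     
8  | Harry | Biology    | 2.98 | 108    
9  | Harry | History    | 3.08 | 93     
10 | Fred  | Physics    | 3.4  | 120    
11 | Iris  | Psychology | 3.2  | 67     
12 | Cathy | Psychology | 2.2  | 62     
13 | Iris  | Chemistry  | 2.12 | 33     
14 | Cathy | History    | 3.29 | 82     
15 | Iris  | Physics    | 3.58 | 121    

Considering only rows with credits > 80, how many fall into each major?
SELECT major, COUNT(*)
FROM students
WHERE credits > 80
GROUP BY major

Note: WHERE filters rows before grouping.

Result:
  Biology: 2
  Chemistry: 1
  Economics: 1
  History: 2
  Physics: 2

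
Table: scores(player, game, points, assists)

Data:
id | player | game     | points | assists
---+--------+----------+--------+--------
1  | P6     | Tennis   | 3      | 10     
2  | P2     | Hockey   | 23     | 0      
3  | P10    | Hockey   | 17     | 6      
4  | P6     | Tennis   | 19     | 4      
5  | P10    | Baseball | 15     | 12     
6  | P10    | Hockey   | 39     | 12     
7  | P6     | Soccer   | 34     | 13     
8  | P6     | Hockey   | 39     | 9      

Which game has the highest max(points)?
SELECT game, MAX(points) as val
FROM scores
GROUP BY game
ORDER BY val DESC
LIMIT 1

Result: Hockey with max(points) = 39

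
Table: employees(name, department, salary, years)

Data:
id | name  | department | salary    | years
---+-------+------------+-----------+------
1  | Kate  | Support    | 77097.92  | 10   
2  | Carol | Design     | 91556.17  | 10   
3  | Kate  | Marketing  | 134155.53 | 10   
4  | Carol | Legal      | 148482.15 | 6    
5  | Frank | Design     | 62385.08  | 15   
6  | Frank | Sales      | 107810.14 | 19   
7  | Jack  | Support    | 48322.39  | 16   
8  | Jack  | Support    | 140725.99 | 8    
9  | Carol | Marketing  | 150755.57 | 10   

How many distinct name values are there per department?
SELECT department, COUNT(DISTINCT name)
FROM employees
GROUP BY department

Result:
  Design: 2 distinct
  Legal: 1 distinct
  Marketing: 2 distinct
  Sales: 1 distinct
  Support: 2 distinct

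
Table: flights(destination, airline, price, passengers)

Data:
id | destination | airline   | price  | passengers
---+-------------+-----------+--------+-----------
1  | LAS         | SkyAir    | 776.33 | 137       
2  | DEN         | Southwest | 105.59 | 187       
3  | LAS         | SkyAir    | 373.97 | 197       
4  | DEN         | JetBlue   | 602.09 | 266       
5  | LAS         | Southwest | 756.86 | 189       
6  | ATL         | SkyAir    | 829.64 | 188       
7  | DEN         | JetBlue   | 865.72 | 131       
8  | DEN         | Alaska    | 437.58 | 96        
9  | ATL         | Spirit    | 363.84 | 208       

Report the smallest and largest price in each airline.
SELECT airline, MIN(price), MAX(price)
FROM flights
GROUP BY airline

Result:
  Alaska: min=437.58, max=437.58
  JetBlue: min=602.09, max=865.72
  SkyAir: min=373.97, max=829.64
  Southwest: min=105.59, max=756.86
  Spirit: min=363.84, max=363.84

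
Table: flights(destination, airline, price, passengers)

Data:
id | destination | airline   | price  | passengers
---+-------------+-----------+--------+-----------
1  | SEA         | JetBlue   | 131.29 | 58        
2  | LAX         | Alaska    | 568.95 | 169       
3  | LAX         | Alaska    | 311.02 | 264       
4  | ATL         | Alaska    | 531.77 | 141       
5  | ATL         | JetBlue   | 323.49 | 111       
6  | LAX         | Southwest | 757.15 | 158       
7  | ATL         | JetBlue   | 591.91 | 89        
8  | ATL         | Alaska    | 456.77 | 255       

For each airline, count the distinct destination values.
SELECT airline, COUNT(DISTINCT destination)
FROM flights
GROUP BY airline

Result:
  Alaska: 2 distinct
  JetBlue: 2 distinct
  Southwest: 1 distinct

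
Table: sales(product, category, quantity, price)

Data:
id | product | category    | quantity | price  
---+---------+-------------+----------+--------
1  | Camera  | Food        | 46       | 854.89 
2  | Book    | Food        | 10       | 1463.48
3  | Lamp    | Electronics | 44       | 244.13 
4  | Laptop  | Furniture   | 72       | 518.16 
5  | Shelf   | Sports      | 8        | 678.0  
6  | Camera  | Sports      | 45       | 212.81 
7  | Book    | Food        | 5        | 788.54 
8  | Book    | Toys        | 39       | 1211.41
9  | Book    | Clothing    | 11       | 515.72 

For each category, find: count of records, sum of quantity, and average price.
SELECT category,
       COUNT(*) as cnt,
       SUM(quantity) as total_quantity,
       AVG(price) as avg_price
FROM sales
GROUP BY category

Result:
  Clothing: 1 records, 11 total quantity, 515.72 avg price
  Electronics: 1 records, 44 total quantity, 244.13 avg price
  Food: 3 records, 61 total quantity, 1035.64 avg price
  Furniture: 1 records, 72 total quantity, 518.16 avg price
  Sports: 2 records, 53 total quantity, 445.41 avg price
  Toys: 1 records, 39 total quantity, 1211.41 avg price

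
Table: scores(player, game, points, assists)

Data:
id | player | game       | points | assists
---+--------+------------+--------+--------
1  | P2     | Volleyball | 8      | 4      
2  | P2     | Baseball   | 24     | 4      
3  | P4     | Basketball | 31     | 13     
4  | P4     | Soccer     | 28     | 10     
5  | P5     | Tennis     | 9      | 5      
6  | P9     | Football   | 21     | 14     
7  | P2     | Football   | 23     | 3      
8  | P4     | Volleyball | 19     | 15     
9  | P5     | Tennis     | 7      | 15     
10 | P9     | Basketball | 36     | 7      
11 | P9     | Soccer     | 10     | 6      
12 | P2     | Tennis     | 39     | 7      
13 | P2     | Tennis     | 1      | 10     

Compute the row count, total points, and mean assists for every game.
SELECT game,
       COUNT(*) as cnt,
       SUM(points) as total_points,
       AVG(assists) as avg_assists
FROM scores
GROUP BY game

Result:
  Baseball: 1 records, 24 total points, 4.00 avg assists
  Basketball: 2 records, 67 total points, 10.00 avg assists
  Football: 2 records, 44 total points, 8.50 avg assists
  Soccer: 2 records, 38 total points, 8.00 avg assists
  Tennis: 4 records, 56 total points, 9.25 avg assists
  Volleyball: 2 records, 27 total points, 9.50 avg assists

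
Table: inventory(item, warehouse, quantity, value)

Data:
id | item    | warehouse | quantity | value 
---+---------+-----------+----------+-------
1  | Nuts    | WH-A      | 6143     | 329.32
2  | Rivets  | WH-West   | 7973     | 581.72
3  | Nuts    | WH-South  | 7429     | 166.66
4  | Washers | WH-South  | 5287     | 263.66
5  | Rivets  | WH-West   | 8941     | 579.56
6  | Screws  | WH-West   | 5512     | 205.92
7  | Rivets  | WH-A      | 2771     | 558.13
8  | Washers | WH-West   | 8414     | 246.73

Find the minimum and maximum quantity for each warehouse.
SELECT warehouse, MIN(quantity), MAX(quantity)
FROM inventory
GROUP BY warehouse

Result:
  WH-A: min=2771, max=6143
  WH-South: min=5287, max=7429
  WH-West: min=5512, max=8941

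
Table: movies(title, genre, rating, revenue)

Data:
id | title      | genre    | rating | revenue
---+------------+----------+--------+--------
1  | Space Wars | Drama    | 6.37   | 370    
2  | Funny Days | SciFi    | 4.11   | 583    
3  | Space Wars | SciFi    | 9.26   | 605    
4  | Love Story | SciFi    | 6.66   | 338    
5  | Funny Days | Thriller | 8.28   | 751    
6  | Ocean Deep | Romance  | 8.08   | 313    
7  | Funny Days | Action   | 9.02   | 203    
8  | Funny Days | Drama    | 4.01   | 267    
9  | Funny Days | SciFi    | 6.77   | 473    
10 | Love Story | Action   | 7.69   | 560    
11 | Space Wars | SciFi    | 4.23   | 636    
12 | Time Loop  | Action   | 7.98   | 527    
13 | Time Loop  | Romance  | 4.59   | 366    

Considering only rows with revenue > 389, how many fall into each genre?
SELECT genre, COUNT(*)
FROM movies
WHERE revenue > 389
GROUP BY genre

Note: WHERE filters rows before grouping.

Result:
  Action: 2
  SciFi: 4
  Thriller: 1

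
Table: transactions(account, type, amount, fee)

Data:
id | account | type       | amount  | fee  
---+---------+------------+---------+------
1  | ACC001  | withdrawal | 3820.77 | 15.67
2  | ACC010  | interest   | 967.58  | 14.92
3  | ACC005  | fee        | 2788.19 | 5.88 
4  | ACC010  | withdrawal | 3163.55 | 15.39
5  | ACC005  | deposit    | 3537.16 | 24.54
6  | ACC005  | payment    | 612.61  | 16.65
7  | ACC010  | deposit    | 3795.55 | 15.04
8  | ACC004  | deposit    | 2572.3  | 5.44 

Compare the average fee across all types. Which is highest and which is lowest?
SELECT type, AVG(fee)
FROM transactions
GROUP BY type
ORDER BY AVG(fee)

All groups:
  fee: 5.88
  interest: 14.92
  deposit: 15.01
  withdrawal: 15.53
  payment: 16.65

Highest: payment (16.65)
Lowest: fee (5.88)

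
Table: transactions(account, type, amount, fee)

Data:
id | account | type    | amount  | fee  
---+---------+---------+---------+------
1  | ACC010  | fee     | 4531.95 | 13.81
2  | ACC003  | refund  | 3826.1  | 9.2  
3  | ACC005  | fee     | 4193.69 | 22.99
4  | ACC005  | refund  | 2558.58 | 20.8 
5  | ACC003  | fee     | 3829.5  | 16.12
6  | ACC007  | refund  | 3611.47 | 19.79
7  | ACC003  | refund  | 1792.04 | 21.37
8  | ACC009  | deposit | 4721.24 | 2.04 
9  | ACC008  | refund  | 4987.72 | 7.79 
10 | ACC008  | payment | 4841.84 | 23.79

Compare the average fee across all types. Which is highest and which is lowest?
SELECT type, AVG(fee)
FROM transactions
GROUP BY type
ORDER BY AVG(fee)

All groups:
  deposit: 2.04
  refund: 15.79
  fee: 17.64
  payment: 23.79

Highest: payment (23.79)
Lowest: deposit (2.04)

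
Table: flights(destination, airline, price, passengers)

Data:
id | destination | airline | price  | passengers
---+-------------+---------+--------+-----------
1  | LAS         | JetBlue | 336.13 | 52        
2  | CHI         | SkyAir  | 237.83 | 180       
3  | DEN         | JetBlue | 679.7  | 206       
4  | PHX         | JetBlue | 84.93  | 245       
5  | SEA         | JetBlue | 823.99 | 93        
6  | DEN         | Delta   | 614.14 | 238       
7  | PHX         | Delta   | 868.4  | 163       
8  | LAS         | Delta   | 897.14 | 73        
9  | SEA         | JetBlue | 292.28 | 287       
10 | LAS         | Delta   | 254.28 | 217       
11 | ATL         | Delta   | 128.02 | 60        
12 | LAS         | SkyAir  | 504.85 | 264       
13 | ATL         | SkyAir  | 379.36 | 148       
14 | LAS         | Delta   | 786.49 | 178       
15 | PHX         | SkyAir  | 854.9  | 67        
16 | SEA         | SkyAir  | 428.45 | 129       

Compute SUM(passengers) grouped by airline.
SELECT airline, SUM(passengers) as result
FROM flights
GROUP BY airline

Result:
  Delta: 929
  JetBlue: 883
  SkyAir: 788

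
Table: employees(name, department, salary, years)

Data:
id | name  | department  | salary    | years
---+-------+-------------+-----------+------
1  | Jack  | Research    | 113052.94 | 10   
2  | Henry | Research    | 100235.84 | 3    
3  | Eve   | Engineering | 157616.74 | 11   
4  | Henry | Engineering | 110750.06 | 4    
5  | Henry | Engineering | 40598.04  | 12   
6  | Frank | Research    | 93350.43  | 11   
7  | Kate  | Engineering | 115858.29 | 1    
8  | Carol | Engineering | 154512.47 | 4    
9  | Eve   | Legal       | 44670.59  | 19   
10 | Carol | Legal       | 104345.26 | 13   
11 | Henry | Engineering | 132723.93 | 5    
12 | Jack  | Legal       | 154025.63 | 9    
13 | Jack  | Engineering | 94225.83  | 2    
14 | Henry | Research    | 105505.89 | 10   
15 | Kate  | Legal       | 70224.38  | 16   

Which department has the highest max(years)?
SELECT department, MAX(years) as val
FROM employees
GROUP BY department
ORDER BY val DESC
LIMIT 1

Result: Legal with max(years) = 19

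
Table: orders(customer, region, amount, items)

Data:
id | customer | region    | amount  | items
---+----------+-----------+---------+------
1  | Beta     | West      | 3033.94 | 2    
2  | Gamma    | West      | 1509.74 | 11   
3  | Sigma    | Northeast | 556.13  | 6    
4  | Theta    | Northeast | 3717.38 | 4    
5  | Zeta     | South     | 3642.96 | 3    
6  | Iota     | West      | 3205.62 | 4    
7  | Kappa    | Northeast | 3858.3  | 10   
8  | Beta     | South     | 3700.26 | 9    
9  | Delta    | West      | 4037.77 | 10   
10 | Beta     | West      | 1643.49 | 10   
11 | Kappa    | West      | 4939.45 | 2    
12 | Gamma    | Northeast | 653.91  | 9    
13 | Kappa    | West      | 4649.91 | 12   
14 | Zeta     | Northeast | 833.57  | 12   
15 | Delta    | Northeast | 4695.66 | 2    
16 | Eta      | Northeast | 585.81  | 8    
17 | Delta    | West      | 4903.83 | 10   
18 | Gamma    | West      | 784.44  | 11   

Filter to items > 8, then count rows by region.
SELECT region, COUNT(*)
FROM orders
WHERE items > 8
GROUP BY region

Note: WHERE filters rows before grouping.

Result:
  Northeast: 3
  South: 1
  West: 6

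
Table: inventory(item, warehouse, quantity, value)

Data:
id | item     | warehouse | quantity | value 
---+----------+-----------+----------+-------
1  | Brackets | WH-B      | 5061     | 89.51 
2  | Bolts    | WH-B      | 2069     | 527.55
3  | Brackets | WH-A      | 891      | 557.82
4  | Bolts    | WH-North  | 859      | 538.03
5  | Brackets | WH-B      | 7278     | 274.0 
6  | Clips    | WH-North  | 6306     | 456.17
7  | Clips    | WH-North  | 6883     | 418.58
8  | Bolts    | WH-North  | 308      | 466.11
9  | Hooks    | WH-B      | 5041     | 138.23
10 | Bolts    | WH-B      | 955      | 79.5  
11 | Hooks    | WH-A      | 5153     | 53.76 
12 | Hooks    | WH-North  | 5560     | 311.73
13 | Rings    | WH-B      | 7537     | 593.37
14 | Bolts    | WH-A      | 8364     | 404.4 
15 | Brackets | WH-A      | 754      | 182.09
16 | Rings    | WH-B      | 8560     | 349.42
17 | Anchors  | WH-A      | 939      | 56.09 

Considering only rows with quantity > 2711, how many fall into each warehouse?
SELECT warehouse, COUNT(*)
FROM inventory
WHERE quantity > 2711
GROUP BY warehouse

Note: WHERE filters rows before grouping.

Result:
  WH-A: 2
  WH-B: 5
  WH-North: 3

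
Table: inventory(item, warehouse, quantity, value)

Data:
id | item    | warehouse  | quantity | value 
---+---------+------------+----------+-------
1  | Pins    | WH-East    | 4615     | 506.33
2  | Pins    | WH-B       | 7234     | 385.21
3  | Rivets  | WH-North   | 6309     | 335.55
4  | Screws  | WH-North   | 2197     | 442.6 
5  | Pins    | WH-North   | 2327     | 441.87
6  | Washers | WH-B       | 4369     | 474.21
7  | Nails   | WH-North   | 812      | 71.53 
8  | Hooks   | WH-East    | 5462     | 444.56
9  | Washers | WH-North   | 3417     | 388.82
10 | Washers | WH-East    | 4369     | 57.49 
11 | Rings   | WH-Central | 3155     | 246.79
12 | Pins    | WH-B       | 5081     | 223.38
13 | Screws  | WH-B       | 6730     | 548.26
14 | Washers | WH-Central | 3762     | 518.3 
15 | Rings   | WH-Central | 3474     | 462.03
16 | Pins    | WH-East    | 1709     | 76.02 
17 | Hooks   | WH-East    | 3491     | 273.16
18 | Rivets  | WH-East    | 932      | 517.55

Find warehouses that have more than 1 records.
SELECT warehouse, COUNT(*) as cnt
FROM inventory
GROUP BY warehouse
HAVING COUNT(*) > 1

Result:
  WH-B: 4
  WH-Central: 3
  WH-East: 6
  WH-North: 5

Note: HAVING filters groups after aggregation, WHERE filters rows before.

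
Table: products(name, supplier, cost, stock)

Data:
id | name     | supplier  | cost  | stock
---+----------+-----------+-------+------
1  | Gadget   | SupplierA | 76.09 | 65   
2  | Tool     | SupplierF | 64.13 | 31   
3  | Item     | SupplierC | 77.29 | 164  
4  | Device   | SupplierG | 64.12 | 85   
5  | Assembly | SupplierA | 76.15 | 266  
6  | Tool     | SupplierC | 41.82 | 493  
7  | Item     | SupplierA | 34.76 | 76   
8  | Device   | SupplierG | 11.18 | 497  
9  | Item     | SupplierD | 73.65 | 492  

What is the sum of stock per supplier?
SELECT supplier, SUM(stock) as result
FROM products
GROUP BY supplier

Result:
  SupplierA: 407
  SupplierC: 657
  SupplierD: 492
  SupplierF: 31
  SupplierG: 582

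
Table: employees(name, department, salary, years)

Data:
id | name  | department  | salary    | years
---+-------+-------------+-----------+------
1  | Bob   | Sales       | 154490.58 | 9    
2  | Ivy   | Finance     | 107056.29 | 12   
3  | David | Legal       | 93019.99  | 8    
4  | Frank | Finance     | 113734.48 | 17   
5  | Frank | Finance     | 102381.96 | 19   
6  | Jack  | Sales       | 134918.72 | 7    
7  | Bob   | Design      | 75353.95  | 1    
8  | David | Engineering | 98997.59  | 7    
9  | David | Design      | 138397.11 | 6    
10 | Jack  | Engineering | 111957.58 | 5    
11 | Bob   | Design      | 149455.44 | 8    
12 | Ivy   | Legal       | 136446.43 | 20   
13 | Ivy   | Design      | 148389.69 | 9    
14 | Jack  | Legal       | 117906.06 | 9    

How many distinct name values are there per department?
SELECT department, COUNT(DISTINCT name)
FROM employees
GROUP BY department

Result:
  Design: 3 distinct
  Engineering: 2 distinct
  Finance: 2 distinct
  Legal: 3 distinct
  Sales: 2 distinct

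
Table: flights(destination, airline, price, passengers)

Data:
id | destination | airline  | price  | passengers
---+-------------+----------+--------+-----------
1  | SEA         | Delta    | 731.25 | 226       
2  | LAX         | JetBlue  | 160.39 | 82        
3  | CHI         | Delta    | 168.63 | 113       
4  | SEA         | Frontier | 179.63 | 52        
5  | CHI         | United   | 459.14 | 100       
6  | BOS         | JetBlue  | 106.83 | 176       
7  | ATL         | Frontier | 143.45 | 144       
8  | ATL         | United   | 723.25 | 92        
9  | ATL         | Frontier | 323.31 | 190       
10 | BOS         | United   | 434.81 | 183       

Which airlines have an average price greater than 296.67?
SELECT airline, AVG(price)
FROM flights
GROUP BY airline
HAVING AVG(price) > 296.67

Result:
  Delta: avg=449.94
  United: avg=539.07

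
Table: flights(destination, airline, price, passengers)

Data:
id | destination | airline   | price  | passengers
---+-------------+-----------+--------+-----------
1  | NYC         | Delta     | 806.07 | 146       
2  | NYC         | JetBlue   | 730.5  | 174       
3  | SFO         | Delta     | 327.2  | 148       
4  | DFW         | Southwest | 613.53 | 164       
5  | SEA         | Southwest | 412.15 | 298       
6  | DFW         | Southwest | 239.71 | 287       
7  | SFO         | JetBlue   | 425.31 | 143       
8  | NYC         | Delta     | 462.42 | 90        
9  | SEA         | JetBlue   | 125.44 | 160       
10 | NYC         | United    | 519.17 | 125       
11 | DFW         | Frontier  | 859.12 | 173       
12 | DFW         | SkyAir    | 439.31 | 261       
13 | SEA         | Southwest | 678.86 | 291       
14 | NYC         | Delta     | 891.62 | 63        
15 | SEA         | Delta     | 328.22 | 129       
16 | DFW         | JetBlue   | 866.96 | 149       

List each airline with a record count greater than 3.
SELECT airline, COUNT(*) as cnt
FROM flights
GROUP BY airline
HAVING COUNT(*) > 3

Result:
  Delta: 5
  JetBlue: 4
  Southwest: 4

Note: HAVING filters groups after aggregation, WHERE filters rows before.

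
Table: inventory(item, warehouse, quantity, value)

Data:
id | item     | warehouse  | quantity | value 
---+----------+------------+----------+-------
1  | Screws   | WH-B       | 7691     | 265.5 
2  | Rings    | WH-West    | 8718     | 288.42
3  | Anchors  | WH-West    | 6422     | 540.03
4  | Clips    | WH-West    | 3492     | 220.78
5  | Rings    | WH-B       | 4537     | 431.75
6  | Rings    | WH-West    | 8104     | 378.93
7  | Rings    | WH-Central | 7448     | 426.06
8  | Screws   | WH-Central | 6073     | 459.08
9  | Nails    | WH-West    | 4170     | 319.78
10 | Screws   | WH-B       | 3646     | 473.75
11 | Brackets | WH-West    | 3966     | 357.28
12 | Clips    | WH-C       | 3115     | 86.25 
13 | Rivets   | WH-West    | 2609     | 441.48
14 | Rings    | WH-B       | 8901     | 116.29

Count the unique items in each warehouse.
SELECT warehouse, COUNT(DISTINCT item)
FROM inventory
GROUP BY warehouse

Result:
  WH-B: 2 distinct
  WH-C: 1 distinct
  WH-Central: 2 distinct
  WH-West: 6 distinct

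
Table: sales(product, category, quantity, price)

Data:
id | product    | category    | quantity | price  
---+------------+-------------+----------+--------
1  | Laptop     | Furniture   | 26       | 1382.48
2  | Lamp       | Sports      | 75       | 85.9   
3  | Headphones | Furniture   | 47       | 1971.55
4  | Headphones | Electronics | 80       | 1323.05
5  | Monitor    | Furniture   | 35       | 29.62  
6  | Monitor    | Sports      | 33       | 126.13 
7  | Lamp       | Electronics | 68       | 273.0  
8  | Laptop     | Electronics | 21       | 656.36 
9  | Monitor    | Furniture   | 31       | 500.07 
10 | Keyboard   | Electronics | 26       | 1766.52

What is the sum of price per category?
SELECT category, SUM(price) as result
FROM sales
GROUP BY category

Result:
  Electronics: 4018.93
  Furniture: 3883.72
  Sports: 212.03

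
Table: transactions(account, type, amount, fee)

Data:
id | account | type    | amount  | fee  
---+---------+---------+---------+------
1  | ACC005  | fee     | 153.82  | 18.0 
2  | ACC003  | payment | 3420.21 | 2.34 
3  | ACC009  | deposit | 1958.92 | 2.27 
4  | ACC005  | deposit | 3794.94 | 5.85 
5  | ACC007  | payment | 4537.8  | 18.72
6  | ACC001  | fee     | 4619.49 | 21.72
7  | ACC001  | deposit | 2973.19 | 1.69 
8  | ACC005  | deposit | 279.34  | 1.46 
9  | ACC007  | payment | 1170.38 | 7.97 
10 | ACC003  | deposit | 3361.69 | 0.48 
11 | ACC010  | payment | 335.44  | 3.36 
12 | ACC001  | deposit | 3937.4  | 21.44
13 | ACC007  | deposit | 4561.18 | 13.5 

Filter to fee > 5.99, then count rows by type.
SELECT type, COUNT(*)
FROM transactions
WHERE fee > 5.99
GROUP BY type

Note: WHERE filters rows before grouping.

Result:
  deposit: 2
  fee: 2
  payment: 2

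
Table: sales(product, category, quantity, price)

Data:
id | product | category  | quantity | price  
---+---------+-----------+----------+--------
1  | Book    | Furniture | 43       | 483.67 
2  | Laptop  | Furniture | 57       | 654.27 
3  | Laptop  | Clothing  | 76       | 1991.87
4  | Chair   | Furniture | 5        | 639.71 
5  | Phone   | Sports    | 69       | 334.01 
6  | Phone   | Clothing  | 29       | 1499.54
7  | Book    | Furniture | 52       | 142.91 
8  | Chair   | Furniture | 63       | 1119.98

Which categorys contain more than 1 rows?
SELECT category, COUNT(*) as cnt
FROM sales
GROUP BY category
HAVING COUNT(*) > 1

Result:
  Clothing: 2
  Furniture: 5

Note: HAVING filters groups after aggregation, WHERE filters rows before.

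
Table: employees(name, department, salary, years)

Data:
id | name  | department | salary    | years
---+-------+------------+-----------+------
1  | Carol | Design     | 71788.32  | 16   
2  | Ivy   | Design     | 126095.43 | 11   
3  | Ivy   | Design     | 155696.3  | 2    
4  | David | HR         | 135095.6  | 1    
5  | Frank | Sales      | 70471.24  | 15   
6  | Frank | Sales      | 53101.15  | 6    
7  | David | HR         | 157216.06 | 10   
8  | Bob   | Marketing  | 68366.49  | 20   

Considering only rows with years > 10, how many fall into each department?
SELECT department, COUNT(*)
FROM employees
WHERE years > 10
GROUP BY department

Note: WHERE filters rows before grouping.

Result:
  Design: 2
  Marketing: 1
  Sales: 1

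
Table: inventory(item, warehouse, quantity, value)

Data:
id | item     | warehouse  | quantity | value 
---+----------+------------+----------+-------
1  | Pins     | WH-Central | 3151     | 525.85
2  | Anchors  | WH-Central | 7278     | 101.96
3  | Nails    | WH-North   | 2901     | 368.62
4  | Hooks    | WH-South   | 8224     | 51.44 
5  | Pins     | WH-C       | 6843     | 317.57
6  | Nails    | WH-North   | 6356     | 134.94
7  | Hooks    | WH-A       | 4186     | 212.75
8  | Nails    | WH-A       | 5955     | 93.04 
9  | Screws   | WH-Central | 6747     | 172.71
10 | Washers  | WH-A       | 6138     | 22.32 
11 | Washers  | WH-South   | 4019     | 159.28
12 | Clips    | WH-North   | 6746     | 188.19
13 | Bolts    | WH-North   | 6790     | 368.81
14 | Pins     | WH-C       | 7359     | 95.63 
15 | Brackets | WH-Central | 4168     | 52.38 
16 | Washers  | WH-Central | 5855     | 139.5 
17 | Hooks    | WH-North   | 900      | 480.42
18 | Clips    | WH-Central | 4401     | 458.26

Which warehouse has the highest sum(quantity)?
SELECT warehouse, SUM(quantity) as val
FROM inventory
GROUP BY warehouse
ORDER BY val DESC
LIMIT 1

Result: WH-Central with sum(quantity) = 31600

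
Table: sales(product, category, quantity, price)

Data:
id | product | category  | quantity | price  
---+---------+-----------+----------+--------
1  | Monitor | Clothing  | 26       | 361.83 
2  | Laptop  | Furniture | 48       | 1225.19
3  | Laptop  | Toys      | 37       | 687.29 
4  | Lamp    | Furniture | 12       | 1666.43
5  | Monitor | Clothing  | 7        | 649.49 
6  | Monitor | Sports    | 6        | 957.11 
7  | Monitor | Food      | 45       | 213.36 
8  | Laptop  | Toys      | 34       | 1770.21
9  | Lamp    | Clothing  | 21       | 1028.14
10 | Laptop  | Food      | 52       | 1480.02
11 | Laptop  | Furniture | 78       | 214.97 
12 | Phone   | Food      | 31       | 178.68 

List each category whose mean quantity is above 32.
SELECT category, AVG(quantity)
FROM sales
GROUP BY category
HAVING AVG(quantity) > 32

Result:
  Food: avg=42.67
  Furniture: avg=46.00
  Toys: avg=35.50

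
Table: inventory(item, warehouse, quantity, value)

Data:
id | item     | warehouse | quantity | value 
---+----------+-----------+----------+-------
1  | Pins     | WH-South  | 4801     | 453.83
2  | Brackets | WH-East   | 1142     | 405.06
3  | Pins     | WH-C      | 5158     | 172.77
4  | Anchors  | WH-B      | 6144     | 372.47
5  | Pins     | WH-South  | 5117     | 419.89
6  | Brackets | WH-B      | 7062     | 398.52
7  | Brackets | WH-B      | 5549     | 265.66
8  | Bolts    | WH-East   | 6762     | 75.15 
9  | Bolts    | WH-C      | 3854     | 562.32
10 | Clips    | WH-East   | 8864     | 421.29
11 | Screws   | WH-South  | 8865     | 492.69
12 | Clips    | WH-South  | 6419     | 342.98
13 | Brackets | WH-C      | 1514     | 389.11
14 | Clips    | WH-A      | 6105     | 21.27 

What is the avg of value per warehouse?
SELECT warehouse, AVG(value) as result
FROM inventory
GROUP BY warehouse

Result:
  WH-A: 21.27
  WH-B: 345.55
  WH-C: 374.73
  WH-East: 300.50
  WH-South: 427.35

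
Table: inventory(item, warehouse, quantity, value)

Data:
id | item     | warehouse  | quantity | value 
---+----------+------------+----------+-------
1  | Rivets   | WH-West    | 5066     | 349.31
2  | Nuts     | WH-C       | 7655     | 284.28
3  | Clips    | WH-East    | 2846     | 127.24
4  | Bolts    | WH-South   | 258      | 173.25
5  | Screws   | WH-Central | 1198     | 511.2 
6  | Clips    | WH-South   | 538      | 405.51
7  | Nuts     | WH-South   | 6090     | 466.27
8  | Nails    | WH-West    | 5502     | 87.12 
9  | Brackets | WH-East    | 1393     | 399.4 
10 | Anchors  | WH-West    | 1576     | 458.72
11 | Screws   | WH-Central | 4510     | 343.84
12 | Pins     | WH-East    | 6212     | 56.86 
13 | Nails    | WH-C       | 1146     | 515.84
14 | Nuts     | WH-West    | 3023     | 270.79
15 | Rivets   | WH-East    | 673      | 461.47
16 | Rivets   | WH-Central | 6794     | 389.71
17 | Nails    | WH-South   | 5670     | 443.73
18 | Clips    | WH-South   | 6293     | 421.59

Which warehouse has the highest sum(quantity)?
SELECT warehouse, SUM(quantity) as val
FROM inventory
GROUP BY warehouse
ORDER BY val DESC
LIMIT 1

Result: WH-South with sum(quantity) = 18849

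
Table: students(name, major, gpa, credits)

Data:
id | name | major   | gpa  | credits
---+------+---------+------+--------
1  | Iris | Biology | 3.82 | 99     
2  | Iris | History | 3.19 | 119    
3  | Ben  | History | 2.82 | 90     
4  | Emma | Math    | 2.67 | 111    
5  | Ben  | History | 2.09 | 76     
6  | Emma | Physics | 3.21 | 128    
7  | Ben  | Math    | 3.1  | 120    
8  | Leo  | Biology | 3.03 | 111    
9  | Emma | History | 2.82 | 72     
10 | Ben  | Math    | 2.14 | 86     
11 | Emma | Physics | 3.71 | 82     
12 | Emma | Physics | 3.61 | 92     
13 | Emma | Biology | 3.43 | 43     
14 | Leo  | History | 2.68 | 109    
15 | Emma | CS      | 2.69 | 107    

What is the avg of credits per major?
SELECT major, AVG(credits) as result
FROM students
GROUP BY major

Result:
  Biology: 84.33
  CS: 107.00
  History: 93.20
  Math: 105.67
  Physics: 100.67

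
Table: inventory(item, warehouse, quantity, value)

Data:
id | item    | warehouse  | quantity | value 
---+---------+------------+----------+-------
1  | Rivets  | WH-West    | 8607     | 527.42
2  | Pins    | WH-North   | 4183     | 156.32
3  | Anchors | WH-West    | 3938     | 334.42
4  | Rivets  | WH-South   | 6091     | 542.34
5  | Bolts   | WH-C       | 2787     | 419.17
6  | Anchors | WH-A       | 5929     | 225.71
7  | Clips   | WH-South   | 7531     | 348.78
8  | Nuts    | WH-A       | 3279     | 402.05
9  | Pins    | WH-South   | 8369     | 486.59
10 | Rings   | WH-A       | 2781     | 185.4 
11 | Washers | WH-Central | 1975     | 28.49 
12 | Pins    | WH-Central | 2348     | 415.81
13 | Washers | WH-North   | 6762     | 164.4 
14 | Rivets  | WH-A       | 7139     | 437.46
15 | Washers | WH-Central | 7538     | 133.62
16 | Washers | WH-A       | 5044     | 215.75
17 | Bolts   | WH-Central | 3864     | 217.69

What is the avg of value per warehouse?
SELECT warehouse, AVG(value) as result
FROM inventory
GROUP BY warehouse

Result:
  WH-A: 293.27
  WH-C: 419.17
  WH-Central: 198.90
  WH-North: 160.36
  WH-South: 459.24
  WH-West: 430.92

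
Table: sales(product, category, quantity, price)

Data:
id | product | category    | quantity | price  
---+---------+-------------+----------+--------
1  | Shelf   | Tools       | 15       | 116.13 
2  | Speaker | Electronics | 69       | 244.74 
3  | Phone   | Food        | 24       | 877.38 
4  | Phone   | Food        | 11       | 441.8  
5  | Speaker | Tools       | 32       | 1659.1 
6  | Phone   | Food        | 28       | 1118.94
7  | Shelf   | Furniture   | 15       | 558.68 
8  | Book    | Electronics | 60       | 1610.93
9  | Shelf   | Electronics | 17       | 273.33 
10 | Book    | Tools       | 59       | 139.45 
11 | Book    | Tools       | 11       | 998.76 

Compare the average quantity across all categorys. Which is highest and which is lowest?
SELECT category, AVG(quantity)
FROM sales
GROUP BY category
ORDER BY AVG(quantity)

All groups:
  Furniture: 15.00
  Food: 21.00
  Tools: 29.25
  Electronics: 48.67

Highest: Electronics (48.67)
Lowest: Furniture (15.00)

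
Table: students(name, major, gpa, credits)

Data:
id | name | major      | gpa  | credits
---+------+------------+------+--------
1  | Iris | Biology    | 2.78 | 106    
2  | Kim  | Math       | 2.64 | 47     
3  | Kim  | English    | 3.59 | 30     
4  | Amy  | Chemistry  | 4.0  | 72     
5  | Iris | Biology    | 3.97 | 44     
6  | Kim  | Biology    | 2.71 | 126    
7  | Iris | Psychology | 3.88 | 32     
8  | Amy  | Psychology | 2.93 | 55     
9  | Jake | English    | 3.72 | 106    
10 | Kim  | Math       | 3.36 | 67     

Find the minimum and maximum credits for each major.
SELECT major, MIN(credits), MAX(credits)
FROM students
GROUP BY major

Result:
  Biology: min=44, max=126
  Chemistry: min=72, max=72
  English: min=30, max=106
  Math: min=47, max=67
  Psychology: min=32, max=55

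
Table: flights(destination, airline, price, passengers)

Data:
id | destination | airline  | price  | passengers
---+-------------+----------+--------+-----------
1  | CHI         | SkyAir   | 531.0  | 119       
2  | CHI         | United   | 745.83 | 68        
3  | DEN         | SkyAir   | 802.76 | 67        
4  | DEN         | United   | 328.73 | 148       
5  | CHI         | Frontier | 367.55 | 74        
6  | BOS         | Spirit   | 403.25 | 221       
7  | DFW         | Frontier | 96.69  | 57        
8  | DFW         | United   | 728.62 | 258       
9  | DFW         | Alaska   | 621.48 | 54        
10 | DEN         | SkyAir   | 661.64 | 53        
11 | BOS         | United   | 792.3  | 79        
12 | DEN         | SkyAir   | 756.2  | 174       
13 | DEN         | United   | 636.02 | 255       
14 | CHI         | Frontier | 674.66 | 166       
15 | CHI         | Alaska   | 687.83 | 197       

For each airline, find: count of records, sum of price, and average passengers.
SELECT airline,
       COUNT(*) as cnt,
       SUM(price) as total_price,
       AVG(passengers) as avg_passengers
FROM flights
GROUP BY airline

Result:
  Alaska: 2 records, 1309.31 total price, 125.50 avg passengers
  Frontier: 3 records, 1138.90 total price, 99.00 avg passengers
  SkyAir: 4 records, 2751.60 total price, 103.25 avg passengers
  Spirit: 1 records, 403.25 total price, 221.00 avg passengers
  United: 5 records, 3231.50 total price, 161.60 avg passengers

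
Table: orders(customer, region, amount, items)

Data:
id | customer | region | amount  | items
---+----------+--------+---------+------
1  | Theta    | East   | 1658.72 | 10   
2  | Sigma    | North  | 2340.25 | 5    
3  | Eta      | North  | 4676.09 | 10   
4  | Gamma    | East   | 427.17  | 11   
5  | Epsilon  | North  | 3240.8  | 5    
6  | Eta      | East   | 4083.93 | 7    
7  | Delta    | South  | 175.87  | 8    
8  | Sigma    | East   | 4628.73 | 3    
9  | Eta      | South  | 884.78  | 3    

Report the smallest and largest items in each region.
SELECT region, MIN(items), MAX(items)
FROM orders
GROUP BY region

Result:
  East: min=3, max=11
  North: min=5, max=10
  South: min=3, max=8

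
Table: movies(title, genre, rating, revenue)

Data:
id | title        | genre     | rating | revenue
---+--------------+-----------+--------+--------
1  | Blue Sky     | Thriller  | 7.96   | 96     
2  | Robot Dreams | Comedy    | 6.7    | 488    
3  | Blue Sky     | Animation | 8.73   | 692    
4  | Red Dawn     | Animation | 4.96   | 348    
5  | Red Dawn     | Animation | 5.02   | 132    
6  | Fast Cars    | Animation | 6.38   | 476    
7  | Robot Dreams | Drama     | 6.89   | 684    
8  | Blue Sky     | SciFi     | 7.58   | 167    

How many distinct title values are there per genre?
SELECT genre, COUNT(DISTINCT title)
FROM movies
GROUP BY genre

Result:
  Animation: 3 distinct
  Comedy: 1 distinct
  Drama: 1 distinct
  SciFi: 1 distinct
  Thriller: 1 distinct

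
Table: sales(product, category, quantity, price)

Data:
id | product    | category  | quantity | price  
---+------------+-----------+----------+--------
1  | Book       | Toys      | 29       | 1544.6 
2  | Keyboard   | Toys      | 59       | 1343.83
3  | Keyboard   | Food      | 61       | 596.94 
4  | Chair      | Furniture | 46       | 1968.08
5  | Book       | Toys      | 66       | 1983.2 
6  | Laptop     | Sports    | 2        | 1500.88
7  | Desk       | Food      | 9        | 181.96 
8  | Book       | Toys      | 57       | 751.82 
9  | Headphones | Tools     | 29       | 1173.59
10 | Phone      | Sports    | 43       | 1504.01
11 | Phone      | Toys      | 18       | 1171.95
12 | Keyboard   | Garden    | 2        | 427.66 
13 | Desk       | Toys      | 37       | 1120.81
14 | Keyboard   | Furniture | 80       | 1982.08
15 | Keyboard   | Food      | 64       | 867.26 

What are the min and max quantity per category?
SELECT category, MIN(quantity), MAX(quantity)
FROM sales
GROUP BY category

Result:
  Food: min=9, max=64
  Furniture: min=46, max=80
  Garden: min=2, max=2
  Sports: min=2, max=43
  Tools: min=29, max=29
  Toys: min=18, max=66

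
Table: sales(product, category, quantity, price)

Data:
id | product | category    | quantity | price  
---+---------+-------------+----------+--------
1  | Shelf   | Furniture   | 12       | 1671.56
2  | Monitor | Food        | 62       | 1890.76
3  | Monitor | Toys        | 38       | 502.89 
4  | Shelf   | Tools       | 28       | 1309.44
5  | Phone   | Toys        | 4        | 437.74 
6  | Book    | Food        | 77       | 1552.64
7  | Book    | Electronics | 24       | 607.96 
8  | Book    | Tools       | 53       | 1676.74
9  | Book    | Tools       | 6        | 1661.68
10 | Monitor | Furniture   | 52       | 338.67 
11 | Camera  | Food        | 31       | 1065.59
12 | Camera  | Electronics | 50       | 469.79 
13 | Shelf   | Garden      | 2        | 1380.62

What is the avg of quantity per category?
SELECT category, AVG(quantity) as result
FROM sales
GROUP BY category

Result:
  Electronics: 37.00
  Food: 56.67
  Furniture: 32.00
  Garden: 2.00
  Tools: 29.00
  Toys: 21.00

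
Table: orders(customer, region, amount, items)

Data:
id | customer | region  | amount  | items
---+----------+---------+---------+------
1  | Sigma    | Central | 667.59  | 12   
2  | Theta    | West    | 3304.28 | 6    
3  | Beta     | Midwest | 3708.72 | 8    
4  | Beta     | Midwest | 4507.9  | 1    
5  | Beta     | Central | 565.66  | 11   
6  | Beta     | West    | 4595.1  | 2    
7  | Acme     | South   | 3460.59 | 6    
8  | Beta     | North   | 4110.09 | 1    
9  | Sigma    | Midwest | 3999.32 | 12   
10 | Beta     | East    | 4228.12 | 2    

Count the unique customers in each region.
SELECT region, COUNT(DISTINCT customer)
FROM orders
GROUP BY region

Result:
  Central: 2 distinct
  East: 1 distinct
  Midwest: 2 distinct
  North: 1 distinct
  South: 1 distinct
  West: 2 distinct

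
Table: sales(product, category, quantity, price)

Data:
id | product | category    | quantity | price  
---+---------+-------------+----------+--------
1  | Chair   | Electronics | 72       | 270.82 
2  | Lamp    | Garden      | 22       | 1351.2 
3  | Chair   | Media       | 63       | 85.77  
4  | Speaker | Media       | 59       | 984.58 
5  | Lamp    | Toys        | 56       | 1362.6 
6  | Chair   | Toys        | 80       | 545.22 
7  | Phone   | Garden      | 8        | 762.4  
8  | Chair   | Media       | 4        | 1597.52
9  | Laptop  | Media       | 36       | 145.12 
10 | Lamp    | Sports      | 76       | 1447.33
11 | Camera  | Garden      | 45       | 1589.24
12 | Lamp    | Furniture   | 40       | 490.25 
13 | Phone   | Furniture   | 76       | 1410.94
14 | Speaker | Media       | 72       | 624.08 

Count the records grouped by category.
SELECT category, COUNT(*) as count
FROM sales
GROUP BY category

Result:
  Electronics: 1
  Furniture: 2
  Garden: 3
  Media: 5
  Sports: 1
  Toys: 2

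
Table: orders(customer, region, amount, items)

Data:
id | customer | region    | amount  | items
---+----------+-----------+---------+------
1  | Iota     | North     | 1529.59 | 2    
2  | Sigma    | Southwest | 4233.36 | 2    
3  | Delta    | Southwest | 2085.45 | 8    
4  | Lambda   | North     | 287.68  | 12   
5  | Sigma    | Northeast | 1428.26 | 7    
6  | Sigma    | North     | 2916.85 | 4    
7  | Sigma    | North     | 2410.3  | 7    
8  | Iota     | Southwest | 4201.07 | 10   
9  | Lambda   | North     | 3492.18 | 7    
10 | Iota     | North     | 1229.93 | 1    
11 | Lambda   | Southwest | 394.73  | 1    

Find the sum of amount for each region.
SELECT region, SUM(amount) as result
FROM orders
GROUP BY region

Result:
  North: 11866.53
  Northeast: 1428.26
  Southwest: 10914.61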